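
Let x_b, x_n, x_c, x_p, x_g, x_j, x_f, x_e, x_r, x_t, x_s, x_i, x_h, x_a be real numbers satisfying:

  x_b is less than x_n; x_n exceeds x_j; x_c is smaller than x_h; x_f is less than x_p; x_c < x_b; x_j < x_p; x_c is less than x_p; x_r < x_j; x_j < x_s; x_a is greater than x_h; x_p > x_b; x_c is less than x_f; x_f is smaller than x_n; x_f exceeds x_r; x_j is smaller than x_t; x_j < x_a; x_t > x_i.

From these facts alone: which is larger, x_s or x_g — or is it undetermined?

undetermined

Following every chain through x_s: below x_s we get x_r, x_j.
x_g is not reached, and no chain runs the other way from x_g to x_s.
So the given relations leave the order of x_s and x_g undetermined.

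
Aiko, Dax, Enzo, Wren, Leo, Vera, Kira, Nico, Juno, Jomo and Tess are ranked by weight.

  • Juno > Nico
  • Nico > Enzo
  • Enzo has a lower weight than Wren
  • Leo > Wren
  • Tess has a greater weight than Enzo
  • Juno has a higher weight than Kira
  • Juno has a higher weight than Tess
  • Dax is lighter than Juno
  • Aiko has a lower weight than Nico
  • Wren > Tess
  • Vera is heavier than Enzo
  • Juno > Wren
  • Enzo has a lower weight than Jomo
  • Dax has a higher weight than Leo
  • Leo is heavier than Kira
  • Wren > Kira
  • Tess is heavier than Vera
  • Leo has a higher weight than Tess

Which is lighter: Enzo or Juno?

Enzo

The relevant relations are Enzo < Vera; Vera < Tess; Tess < Leo; Leo < Dax; Dax < Juno.
Together: Enzo < Vera < Tess < Leo < Dax < Juno.
So Enzo < Juno; Enzo is the lighter of the two.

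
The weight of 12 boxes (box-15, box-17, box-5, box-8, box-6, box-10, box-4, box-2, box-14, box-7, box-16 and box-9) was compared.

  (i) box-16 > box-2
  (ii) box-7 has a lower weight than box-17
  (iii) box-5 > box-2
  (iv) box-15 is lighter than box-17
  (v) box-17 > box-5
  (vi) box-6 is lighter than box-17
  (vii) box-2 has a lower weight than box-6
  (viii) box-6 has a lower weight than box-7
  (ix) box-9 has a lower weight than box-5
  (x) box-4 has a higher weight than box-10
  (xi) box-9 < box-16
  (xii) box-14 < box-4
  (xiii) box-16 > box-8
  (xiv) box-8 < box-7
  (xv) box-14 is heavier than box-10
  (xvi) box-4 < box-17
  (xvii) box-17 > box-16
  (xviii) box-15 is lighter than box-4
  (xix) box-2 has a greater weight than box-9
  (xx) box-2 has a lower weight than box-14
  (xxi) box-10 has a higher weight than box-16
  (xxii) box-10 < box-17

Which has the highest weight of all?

box-17

box-9 is not greatest since box-9 < box-2; box-2 is not greatest since box-2 < box-5; box-15 is not greatest since box-15 < box-17; box-5 is not greatest since box-5 < box-17; box-8 is not greatest since box-8 < box-7; box-6 is not greatest since box-6 < box-7; box-7 is not greatest since box-7 < box-17; box-16 is not greatest since box-16 < box-17; box-10 is not greatest since box-10 < box-14; box-14 is not greatest since box-14 < box-4; box-4 is not greatest since box-4 < box-17.
Only box-17 has nothing above it, so box-17 is the highest weight.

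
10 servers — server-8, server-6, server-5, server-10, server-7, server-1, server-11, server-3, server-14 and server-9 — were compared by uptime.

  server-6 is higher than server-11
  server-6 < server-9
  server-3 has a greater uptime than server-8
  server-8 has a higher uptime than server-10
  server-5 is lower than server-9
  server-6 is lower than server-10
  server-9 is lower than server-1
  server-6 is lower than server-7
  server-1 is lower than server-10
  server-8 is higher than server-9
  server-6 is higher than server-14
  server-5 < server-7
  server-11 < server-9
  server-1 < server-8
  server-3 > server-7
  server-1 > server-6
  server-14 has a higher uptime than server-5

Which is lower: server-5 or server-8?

Link the given pairs in sequence: server-5 < server-14; server-14 < server-6; server-6 < server-9; server-9 < server-1; server-1 < server-10; server-10 < server-8.
Chaining these gives server-5 < server-14 < server-6 < server-9 < server-1 < server-10 < server-8.
So server-5 < server-8; server-5 is the lower of the two.

server-5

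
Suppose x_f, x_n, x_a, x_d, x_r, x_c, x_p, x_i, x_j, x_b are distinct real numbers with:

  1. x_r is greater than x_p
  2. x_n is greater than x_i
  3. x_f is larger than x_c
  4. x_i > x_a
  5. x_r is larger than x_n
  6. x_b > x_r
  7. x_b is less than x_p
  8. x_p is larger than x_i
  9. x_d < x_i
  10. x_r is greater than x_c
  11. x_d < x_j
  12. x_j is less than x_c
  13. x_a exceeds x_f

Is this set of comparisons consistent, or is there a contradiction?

We have x_p < x_r stated directly, yet also x_r < x_b < x_p by chaining the others — so x_r < x_p. Contradiction.

inconsistent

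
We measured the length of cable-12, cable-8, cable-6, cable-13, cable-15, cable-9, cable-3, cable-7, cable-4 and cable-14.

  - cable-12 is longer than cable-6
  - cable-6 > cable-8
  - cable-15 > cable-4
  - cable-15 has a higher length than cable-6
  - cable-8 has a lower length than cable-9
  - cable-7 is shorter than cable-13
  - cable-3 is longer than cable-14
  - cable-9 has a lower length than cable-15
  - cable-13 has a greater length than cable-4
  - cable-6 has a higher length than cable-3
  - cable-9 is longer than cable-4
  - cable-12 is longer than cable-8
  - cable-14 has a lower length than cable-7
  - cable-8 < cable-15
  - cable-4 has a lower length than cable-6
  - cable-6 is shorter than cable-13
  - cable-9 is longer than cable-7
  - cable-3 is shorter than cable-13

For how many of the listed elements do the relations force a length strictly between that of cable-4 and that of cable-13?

Chaining upward from cable-4 reaches: cable-9, cable-6, cable-15, cable-12.
Chaining downward from cable-13 reaches: cable-14, cable-3, cable-8, cable-7, cable-6.
Strictly between cable-4 and cable-13 are those in both lists: cable-6 — 1 element.

1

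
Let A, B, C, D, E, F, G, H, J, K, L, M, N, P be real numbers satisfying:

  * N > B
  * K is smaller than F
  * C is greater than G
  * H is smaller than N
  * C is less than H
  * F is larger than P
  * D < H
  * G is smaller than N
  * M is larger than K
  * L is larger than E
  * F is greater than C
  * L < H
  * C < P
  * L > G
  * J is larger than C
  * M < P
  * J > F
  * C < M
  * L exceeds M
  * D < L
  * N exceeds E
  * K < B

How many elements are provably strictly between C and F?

2

The relations place C below F. An element lies strictly between them when it is forced above C and also forced below F.
Above C: {M, P, J, L, H, N}. Below F: {K, G, M, P}.
Intersection: {M, P} — 2.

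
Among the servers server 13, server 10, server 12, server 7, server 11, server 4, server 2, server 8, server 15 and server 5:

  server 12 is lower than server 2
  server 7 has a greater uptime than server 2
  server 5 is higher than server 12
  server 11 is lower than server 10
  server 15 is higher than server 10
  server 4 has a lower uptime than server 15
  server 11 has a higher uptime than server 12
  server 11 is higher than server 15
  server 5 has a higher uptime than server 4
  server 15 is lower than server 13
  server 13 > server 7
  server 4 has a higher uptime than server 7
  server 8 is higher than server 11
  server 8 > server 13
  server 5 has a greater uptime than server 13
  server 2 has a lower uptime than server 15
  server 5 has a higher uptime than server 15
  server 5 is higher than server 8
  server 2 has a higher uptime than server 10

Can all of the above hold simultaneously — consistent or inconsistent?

inconsistent

We have server 15 < server 11 stated directly, yet also server 11 < server 10 < server 2 < server 7 < server 4 < server 15 by chaining the others — so server 11 < server 15. Contradiction.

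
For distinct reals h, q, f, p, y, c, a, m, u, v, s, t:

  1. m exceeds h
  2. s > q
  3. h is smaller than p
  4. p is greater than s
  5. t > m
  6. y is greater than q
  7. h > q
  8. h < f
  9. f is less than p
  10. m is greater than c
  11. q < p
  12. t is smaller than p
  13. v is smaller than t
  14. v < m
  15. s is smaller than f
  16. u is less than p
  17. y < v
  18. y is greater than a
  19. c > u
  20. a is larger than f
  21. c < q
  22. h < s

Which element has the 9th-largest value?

Piecing the relations together gives one ordering: u < c < q < h < s < f < a < y < v < m < t < p.
The 9th largest is h.

h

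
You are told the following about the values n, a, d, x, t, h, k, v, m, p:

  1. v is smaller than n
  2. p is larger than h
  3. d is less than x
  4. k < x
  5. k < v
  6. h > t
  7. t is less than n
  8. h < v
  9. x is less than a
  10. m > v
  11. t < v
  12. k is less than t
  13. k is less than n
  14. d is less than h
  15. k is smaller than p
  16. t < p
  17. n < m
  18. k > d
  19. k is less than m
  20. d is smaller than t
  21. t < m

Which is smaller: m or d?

d

Following the relations from d: d < k < t < h < v < n < m.
So d < m; d is the smaller of the two.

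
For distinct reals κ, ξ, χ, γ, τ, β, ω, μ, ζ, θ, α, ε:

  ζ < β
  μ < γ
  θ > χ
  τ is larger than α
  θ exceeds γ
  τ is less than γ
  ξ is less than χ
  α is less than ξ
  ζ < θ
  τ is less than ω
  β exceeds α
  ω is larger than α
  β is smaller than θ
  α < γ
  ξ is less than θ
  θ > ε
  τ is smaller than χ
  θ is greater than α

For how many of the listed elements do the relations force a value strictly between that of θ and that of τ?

The relations place τ below θ. An element lies strictly between them when it is forced above τ and also forced below θ.
Above τ: {χ, γ, ω}. Below θ: {α, ξ, μ, χ, ζ, β, ε, γ}.
Intersection: {χ, γ} — 2.

2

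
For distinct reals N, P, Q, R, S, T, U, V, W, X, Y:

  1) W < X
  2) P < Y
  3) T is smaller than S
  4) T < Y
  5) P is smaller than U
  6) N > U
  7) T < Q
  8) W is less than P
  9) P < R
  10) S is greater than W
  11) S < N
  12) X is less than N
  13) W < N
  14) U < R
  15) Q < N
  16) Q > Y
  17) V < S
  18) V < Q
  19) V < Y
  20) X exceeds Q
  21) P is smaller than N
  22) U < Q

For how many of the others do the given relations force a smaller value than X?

7

From X the given relations immediately reach W, Q.
From those, U, T, V, Y — 6 in total.
From those, P — 7 in total.
Nothing else is reachable below X; 7 in all.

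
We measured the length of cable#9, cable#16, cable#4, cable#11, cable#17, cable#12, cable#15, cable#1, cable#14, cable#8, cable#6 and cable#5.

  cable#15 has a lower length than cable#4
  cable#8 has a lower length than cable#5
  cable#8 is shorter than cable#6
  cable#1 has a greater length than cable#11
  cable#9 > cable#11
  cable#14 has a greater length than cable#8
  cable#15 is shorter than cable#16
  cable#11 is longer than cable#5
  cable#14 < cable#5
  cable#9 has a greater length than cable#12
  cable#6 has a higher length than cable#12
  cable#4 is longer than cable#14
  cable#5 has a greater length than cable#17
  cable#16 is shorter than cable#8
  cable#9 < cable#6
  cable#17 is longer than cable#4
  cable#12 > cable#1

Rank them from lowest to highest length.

cable#15 < cable#16 < cable#8 < cable#14 < cable#4 < cable#17 < cable#5 < cable#11 < cable#1 < cable#12 < cable#9 < cable#6

Nothing is placed below cable#15, so it is least; from there cable#15 < cable#16; cable#16 < cable#8; cable#8 < cable#14; cable#14 < cable#4; cable#4 < cable#17; cable#17 < cable#5; cable#5 < cable#11; cable#11 < cable#1; cable#1 < cable#12; cable#12 < cable#9; cable#9 < cable#6, each given directly.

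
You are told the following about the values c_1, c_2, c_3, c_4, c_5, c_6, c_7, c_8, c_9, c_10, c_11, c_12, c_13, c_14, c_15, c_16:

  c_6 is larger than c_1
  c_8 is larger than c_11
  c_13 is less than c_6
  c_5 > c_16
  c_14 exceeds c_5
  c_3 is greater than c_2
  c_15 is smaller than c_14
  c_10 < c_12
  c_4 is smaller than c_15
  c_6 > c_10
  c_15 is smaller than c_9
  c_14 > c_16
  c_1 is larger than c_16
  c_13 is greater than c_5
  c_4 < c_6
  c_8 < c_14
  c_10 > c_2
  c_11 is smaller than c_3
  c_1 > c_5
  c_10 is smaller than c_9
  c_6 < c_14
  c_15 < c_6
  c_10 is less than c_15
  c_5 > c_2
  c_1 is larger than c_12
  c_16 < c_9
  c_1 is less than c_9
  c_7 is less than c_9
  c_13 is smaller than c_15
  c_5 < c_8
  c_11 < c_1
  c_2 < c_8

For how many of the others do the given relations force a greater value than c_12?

Directly above c_12: c_1.
One step further: c_6, c_9 (3 so far).
One step further: c_14 (4 so far).
No other element is forced above c_12 by the given relations, so the count is 4.

4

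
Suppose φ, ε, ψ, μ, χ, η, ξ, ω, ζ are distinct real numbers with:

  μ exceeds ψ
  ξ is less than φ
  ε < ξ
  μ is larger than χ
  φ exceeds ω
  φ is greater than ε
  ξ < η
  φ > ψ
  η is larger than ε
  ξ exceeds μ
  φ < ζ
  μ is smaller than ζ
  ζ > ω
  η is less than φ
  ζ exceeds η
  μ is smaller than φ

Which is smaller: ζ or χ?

The relevant relations are χ < μ; μ < ξ; ξ < η; η < φ; φ < ζ.
Together: χ < μ < ξ < η < φ < ζ.
So χ < ζ; χ is the smaller of the two.

χ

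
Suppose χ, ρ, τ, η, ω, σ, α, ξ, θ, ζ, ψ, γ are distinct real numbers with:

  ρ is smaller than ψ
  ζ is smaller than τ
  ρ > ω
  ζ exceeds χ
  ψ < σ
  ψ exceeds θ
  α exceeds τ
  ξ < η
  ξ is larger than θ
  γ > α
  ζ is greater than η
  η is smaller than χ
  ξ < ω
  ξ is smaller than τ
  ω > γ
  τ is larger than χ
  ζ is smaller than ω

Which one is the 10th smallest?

Piecing the relations together gives one ordering: θ < ξ < η < χ < ζ < τ < α < γ < ω < ρ < ψ < σ.
The 10th smallest is ρ.

ρ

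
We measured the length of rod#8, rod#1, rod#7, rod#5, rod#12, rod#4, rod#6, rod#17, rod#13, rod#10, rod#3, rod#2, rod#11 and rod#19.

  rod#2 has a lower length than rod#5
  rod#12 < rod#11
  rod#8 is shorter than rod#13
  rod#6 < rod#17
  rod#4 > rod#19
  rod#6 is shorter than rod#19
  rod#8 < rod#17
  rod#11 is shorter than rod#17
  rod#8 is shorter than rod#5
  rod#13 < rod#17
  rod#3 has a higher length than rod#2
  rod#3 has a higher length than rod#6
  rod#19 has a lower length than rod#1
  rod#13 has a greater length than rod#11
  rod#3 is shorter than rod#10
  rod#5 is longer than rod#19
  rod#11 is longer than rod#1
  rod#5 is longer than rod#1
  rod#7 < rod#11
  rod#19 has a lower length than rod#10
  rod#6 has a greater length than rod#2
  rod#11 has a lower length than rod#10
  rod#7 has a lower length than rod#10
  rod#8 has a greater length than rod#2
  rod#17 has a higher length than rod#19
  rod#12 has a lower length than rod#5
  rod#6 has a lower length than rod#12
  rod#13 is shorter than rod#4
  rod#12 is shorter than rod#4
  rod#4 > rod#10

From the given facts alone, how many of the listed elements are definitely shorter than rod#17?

Directly below rod#17: rod#8, rod#6, rod#19, rod#11, rod#13.
One step further: rod#2, rod#7, rod#12, rod#1 (9 so far).
No other element is forced below rod#17 by the given relations, so the count is 9.

9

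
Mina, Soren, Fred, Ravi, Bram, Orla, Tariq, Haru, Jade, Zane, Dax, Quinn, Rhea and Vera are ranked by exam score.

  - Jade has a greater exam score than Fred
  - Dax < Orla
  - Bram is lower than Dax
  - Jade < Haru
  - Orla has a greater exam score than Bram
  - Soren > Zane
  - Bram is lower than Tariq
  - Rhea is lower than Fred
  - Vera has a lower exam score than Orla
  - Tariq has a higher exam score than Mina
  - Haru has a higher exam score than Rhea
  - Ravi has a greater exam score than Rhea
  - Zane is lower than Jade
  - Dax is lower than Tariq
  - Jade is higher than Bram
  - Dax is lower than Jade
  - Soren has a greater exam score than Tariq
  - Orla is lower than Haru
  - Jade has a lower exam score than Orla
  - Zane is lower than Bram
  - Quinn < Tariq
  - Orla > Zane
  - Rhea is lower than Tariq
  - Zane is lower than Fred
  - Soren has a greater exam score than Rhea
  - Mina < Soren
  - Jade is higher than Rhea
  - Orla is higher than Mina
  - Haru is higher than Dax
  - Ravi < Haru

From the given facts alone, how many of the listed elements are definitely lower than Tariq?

6

From Tariq the given relations immediately reach Mina, Rhea, Quinn, Bram, Dax.
From those, Zane — 6 in total.
No other element is forced below Tariq by the given relations, so the count is 6.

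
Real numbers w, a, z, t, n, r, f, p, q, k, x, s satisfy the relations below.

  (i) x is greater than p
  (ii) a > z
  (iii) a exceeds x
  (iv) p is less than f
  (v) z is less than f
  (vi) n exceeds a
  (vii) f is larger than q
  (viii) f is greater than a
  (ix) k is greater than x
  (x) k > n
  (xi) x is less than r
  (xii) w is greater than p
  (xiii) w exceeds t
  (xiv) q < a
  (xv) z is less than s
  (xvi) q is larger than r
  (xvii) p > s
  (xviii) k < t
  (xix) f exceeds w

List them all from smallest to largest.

Nothing is placed below z, so it is least; from there z < s; s < p; p < x; x < r; r < q; q < a; a < n; n < k; k < t; t < w; w < f, each given directly.

z < s < p < x < r < q < a < n < k < t < w < f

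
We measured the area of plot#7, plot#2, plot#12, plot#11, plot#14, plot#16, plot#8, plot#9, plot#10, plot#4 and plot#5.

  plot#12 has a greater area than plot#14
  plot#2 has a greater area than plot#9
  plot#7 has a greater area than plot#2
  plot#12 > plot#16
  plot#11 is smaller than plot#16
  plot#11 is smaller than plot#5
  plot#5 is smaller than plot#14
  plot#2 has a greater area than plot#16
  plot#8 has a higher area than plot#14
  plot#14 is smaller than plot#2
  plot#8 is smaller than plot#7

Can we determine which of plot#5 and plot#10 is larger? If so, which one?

Following every chain through plot#10: nothing is chained to plot#10.
plot#5 is not reached, and no chain runs the other way from plot#5 to plot#10.
So the given relations leave the order of plot#10 and plot#5 undetermined.

undetermined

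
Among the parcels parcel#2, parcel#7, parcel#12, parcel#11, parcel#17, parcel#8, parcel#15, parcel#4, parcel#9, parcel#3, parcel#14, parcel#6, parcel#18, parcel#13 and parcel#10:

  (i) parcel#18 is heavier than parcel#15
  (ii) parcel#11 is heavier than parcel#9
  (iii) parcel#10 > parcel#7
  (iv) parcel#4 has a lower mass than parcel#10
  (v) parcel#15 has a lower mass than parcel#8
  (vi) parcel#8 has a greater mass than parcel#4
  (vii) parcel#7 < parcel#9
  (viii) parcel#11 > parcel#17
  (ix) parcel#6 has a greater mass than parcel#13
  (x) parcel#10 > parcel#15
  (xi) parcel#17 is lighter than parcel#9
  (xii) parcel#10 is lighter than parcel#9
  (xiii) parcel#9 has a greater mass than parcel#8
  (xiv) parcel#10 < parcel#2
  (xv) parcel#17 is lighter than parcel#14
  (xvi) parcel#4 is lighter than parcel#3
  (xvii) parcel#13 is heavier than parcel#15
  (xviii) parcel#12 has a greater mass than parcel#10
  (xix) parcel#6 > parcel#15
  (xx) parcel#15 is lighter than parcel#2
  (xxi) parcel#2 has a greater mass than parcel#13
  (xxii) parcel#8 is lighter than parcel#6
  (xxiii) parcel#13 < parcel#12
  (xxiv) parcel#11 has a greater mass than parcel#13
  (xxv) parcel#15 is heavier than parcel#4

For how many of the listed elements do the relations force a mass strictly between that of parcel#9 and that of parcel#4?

Chaining upward from parcel#4 reaches: parcel#3, parcel#15, parcel#10, parcel#8, parcel#18, parcel#13, parcel#6, parcel#2, parcel#11, parcel#12.
Chaining downward from parcel#9 reaches: parcel#15, parcel#7, parcel#10, parcel#8, parcel#17.
Strictly between parcel#4 and parcel#9 are those in both lists: parcel#15, parcel#10, parcel#8 — 3 elements.

3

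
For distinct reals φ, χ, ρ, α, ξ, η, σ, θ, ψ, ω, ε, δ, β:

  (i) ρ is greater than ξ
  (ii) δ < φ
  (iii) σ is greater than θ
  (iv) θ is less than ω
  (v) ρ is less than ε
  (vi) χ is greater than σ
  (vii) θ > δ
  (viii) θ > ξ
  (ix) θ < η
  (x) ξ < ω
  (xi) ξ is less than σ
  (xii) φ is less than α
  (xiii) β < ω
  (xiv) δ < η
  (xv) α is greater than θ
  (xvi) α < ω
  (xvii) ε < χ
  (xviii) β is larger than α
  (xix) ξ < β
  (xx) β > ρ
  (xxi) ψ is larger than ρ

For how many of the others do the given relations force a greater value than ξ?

10

The elements the relations force above ξ are ρ, ψ, θ, σ, ε, η, χ, α, β, ω — no chain reaches any other.
That is 10.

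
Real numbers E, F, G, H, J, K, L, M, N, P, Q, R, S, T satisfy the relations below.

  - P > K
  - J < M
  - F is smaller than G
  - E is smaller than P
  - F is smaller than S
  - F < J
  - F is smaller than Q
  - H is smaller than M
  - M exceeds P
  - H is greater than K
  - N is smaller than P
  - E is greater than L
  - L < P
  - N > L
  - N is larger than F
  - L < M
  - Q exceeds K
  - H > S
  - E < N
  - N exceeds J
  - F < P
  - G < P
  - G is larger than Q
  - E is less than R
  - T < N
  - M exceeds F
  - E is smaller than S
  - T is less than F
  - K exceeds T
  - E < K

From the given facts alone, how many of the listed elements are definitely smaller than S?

Directly below S: F, E.
One step further: T, L (4 so far).
No other element is forced below S by the given relations, so the count is 4.

4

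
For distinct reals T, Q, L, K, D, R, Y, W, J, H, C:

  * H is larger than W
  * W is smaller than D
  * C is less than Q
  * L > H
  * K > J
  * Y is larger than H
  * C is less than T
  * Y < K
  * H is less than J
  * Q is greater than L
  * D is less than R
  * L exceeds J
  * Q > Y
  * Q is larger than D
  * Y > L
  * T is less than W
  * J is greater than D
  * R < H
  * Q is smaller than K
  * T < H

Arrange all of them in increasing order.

C < T < W < D < R < H < J < L < Y < Q < K

Nothing is placed below C, so it is least; from there C < T; T < W; W < D; D < R; R < H; H < J; J < L; L < Y; Y < Q; Q < K, each given directly.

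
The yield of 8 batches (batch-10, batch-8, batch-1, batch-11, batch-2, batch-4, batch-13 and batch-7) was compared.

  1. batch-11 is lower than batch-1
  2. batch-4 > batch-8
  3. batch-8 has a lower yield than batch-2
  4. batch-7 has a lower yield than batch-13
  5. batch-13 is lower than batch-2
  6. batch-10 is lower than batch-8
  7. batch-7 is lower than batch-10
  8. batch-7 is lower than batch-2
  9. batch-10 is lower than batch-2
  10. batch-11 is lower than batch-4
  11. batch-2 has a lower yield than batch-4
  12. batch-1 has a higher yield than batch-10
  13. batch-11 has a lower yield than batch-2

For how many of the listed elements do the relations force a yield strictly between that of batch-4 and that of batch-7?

Chaining upward from batch-7 reaches: batch-10, batch-13, batch-8, batch-2, batch-1.
Chaining downward from batch-4 reaches: batch-11, batch-10, batch-13, batch-8, batch-2.
Strictly between batch-7 and batch-4 are those in both lists: batch-10, batch-13, batch-8, batch-2 — 4 elements.

4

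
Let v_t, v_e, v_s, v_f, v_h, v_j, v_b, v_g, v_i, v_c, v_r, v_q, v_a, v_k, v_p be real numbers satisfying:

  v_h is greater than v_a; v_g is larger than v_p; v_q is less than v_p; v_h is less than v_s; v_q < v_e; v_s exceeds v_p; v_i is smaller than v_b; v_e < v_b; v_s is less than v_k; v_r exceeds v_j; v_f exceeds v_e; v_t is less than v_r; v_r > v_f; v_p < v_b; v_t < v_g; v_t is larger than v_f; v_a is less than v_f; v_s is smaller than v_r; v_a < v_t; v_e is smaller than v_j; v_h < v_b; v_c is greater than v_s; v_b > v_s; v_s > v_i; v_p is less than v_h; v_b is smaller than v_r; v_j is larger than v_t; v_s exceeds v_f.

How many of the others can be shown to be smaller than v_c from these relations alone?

8

The elements the relations force below v_c are v_a, v_q, v_i, v_p, v_e, v_h, v_f, v_s — no chain reaches any other.
That is 8.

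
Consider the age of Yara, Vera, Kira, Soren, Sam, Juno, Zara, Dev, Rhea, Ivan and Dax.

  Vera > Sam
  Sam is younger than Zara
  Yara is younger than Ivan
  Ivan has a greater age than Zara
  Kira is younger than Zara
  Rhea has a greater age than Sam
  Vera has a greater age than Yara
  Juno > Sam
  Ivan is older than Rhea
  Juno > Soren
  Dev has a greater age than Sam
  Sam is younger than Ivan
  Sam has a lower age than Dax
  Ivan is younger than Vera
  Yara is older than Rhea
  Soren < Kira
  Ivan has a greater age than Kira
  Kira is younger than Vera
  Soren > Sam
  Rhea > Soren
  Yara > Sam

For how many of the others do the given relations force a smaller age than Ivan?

Directly below Ivan: Sam, Rhea, Kira, Yara, Zara.
One step further: Soren (6 so far).
No other element is forced below Ivan by the given relations, so the count is 6.

6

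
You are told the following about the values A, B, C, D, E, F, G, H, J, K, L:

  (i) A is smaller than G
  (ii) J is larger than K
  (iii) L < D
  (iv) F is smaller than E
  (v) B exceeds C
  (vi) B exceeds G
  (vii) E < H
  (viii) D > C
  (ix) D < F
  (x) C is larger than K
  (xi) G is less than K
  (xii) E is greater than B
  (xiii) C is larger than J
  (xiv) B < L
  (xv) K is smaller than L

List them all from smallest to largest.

The consecutive links are each given: A < G; G < K; K < J; J < C; C < B; B < L; L < D; D < F; F < E; E < H.

A < G < K < J < C < B < L < D < F < E < H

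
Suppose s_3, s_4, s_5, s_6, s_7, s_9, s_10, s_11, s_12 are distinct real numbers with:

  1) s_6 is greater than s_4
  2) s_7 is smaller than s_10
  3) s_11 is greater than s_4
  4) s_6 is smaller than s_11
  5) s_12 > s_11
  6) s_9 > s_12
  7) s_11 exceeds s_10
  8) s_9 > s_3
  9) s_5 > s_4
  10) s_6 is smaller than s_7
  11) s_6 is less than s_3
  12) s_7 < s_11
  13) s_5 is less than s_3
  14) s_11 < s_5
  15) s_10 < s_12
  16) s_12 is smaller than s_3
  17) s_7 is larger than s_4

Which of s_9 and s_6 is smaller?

Link the given pairs in sequence: s_6 < s_7; s_7 < s_11; s_11 < s_12; s_12 < s_3; s_3 < s_9.
Together: s_6 < s_7 < s_11 < s_12 < s_3 < s_9.
So s_6 < s_9; s_6 is the smaller of the two.

s_6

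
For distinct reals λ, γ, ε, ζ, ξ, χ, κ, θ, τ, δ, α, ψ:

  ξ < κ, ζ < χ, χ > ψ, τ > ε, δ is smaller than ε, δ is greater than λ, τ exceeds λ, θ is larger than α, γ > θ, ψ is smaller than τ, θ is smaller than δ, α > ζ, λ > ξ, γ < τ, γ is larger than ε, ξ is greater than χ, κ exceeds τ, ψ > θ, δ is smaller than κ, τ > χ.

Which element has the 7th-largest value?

ξ

Piecing the relations together gives one ordering: ζ < α < θ < ψ < χ < ξ < λ < δ < ε < γ < τ < κ.
The 7th largest is ξ.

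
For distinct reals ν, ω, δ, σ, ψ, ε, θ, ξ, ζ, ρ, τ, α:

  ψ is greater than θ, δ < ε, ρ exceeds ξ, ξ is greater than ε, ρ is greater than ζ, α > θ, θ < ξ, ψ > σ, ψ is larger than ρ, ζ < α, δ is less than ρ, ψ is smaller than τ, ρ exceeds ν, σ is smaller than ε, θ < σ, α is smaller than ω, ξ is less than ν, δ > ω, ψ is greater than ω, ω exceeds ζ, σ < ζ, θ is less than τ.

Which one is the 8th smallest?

ξ

The consecutive relations fix a unique order: θ < σ < ζ < α < ω < δ < ε < ξ < ν < ρ < ψ < τ.
The 8th smallest is ξ.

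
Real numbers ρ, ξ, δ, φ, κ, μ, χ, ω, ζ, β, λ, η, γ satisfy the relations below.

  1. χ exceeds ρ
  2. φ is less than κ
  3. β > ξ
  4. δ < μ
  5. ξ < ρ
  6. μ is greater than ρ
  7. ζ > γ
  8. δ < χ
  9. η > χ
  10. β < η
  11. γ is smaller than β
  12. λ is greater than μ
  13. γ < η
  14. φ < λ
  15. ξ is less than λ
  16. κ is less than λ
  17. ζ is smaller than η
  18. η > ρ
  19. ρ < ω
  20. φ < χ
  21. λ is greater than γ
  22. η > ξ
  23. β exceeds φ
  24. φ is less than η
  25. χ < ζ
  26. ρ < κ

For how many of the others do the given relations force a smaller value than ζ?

Directly below ζ: γ, χ.
One step further: δ, ρ, φ (5 so far).
One step further: ξ (6 so far).
No other element is forced below ζ by the given relations, so the count is 6.

6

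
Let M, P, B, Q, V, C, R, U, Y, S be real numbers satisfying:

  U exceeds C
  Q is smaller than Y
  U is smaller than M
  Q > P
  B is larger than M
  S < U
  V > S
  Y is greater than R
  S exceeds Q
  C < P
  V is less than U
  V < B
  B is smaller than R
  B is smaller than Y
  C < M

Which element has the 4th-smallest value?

The consecutive relations fix a unique order: C < P < Q < S < V < U < M < B < R < Y.
Counting 4 from the smallest end gives S.

S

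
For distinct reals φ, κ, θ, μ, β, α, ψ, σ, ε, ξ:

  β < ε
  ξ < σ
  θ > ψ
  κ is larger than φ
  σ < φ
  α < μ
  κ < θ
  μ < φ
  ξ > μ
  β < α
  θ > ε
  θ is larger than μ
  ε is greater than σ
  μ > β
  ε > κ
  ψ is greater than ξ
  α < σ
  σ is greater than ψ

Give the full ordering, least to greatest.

The consecutive links are each given: β < α; α < μ; μ < ξ; ξ < ψ; ψ < σ; σ < φ; φ < κ; κ < ε; ε < θ.

β < α < μ < ξ < ψ < σ < φ < κ < ε < θ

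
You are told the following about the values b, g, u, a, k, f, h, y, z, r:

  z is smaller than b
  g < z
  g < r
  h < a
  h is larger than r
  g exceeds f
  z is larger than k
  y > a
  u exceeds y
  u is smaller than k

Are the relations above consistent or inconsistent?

The single ordering f < g < r < h < a < y < u < k < z < b satisfies every listed relation, so no contradiction arises.

consistent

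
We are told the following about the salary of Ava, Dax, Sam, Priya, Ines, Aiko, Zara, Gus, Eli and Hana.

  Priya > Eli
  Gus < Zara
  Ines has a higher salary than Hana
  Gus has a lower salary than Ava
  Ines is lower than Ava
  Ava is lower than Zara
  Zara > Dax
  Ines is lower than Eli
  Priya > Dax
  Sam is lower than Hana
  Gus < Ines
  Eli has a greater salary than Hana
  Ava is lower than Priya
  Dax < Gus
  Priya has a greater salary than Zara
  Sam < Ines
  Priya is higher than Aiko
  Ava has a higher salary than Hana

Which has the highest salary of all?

Priya

Chaining downward from Priya: directly below it, Dax, Aiko, Ava, Eli, Zara; then Gus, Hana, Ines; then Sam.
That covers every other element, and nothing is given above Priya, so Priya is the highest salary.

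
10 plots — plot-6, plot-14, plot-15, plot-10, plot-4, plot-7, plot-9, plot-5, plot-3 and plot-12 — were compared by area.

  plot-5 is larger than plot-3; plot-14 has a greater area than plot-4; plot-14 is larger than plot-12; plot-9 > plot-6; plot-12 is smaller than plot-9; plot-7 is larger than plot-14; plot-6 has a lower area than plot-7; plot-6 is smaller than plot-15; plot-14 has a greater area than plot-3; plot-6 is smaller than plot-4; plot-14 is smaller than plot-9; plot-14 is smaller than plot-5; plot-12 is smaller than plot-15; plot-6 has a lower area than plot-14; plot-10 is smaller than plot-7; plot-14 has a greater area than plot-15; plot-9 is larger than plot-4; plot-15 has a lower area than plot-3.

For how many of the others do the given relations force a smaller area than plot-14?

From plot-14 the given relations immediately reach plot-6, plot-4, plot-12, plot-15, plot-3.
No other element is forced below plot-14 by the given relations, so the count is 5.

5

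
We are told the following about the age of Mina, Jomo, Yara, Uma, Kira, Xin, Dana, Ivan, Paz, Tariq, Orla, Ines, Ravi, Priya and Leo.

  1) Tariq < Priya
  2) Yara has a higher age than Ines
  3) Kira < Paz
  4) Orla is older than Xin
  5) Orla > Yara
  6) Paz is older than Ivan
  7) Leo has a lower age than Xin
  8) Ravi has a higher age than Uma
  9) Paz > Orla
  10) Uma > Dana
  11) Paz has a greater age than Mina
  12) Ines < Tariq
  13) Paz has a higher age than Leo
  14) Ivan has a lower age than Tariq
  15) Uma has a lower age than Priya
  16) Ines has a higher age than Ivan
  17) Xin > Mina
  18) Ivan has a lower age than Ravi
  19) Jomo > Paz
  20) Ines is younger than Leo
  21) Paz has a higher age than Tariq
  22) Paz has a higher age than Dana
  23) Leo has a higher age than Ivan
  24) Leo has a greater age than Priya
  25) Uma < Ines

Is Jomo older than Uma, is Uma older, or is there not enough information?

Uma < Ines and Ines < Tariq give Uma < Tariq.
Then Tariq < Priya extends the chain to Priya.
Then Priya < Leo extends the chain to Leo.
Then Leo < Xin extends the chain to Xin.
With Xin < Orla: Uma < Ines < Tariq < Priya < Leo < Xin < Orla.
Then Orla < Paz extends the chain to Paz.
Then Paz < Jomo extends the chain to Jomo.
So Jomo is older.

Jomo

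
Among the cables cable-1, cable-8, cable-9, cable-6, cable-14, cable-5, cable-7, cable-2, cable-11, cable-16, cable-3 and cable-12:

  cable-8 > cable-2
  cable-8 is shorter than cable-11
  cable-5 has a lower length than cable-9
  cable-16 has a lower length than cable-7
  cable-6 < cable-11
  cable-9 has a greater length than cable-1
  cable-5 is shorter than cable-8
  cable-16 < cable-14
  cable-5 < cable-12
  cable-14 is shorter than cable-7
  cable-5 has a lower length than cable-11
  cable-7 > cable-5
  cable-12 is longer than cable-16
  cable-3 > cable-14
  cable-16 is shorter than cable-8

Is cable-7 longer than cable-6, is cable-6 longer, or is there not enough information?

Following every chain through cable-6: above cable-6 we get cable-11.
cable-7 is not reached, and no chain runs the other way from cable-7 to cable-6.
So the given relations leave the order of cable-6 and cable-7 undetermined.

undetermined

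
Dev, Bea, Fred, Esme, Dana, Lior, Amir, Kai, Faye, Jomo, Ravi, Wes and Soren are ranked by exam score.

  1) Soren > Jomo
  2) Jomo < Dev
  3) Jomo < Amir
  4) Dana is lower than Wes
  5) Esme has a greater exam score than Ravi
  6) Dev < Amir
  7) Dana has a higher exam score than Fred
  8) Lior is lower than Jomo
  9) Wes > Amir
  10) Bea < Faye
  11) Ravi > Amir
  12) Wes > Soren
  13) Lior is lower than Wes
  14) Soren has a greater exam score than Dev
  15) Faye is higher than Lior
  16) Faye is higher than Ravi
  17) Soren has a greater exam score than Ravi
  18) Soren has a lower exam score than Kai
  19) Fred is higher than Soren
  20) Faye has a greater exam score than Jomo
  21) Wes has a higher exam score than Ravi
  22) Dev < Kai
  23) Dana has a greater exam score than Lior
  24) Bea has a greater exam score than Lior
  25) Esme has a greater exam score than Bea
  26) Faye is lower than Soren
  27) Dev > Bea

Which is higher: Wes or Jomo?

The relevant relations are Jomo < Dev; Dev < Amir; Amir < Ravi; Ravi < Faye; Faye < Soren; Soren < Fred; Fred < Dana; Dana < Wes.
Together: Jomo < Dev < Amir < Ravi < Faye < Soren < Fred < Dana < Wes.
So Jomo < Wes; Wes is the higher of the two.

Wes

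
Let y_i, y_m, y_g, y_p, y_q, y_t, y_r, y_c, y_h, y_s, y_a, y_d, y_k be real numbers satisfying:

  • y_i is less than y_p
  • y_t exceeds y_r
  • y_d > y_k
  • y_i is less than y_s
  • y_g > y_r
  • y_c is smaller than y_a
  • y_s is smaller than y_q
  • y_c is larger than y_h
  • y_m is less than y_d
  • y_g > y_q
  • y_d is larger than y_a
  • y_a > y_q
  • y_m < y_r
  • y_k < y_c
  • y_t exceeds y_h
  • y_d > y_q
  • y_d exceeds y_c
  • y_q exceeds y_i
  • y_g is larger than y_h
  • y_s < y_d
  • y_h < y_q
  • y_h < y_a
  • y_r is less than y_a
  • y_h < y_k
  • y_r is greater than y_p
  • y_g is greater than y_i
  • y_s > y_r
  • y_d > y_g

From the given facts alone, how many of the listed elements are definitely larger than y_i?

Directly above y_i: y_p, y_s, y_q, y_g.
One step further: y_r, y_a, y_d (7 so far).
One step further: y_t (8 so far).
No other element is forced above y_i by the given relations, so the count is 8.

8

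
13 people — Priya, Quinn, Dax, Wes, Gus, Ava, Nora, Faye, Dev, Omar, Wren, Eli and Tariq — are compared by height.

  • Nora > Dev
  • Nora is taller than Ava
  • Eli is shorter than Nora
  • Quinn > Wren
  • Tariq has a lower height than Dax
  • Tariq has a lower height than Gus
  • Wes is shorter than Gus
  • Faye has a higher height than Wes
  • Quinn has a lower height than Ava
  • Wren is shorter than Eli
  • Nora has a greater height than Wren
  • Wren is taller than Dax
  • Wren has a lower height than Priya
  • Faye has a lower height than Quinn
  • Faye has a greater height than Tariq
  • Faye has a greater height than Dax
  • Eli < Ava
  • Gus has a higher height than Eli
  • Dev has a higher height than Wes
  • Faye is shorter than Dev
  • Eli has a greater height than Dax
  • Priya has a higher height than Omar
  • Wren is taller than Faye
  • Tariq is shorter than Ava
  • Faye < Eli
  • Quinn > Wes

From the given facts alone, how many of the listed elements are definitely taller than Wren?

The elements the relations force above Wren are Quinn, Eli, Ava, Nora, Gus, Priya — no chain reaches any other.
That is 6.

6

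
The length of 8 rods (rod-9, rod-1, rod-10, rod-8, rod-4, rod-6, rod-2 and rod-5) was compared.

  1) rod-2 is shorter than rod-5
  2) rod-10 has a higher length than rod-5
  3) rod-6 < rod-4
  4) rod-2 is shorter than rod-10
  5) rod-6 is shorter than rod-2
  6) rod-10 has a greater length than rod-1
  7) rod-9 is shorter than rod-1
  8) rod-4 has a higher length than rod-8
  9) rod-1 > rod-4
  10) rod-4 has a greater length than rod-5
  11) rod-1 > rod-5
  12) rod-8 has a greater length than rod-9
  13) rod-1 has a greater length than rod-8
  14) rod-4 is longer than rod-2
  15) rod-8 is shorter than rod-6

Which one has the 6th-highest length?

rod-6

Chaining the given pairs: rod-9 < rod-8 < rod-6 < rod-2 < rod-5 < rod-4 < rod-1 < rod-10.
Counting 6 from the largest end gives rod-6.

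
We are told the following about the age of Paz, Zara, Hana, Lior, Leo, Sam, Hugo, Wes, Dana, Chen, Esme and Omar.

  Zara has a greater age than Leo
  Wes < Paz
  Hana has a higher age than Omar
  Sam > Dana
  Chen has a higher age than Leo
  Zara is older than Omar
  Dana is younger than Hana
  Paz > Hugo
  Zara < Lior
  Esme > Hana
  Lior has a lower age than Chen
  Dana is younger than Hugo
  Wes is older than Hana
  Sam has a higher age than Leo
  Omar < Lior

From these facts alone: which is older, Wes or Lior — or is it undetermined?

undetermined

Following every chain through Lior: above Lior we get Chen; below Lior we get Leo, Omar, Zara.
Wes is not reached, and no chain runs the other way from Wes to Lior.
So the given relations leave the order of Lior and Wes undetermined.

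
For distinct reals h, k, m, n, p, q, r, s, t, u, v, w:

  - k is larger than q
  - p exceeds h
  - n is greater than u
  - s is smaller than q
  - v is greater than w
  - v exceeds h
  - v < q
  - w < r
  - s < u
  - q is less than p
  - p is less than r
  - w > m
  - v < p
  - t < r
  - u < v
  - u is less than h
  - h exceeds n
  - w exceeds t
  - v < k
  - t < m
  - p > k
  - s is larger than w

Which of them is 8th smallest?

v

Piecing the relations together gives one ordering: t < m < w < s < u < n < h < v < q < k < p < r.
Counting 8 from the smallest end gives v.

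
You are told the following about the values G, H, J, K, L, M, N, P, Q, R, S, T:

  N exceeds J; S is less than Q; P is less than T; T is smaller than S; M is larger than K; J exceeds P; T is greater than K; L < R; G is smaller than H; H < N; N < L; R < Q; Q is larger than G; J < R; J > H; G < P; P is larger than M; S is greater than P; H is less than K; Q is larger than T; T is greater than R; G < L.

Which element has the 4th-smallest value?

M

Piecing the relations together gives one ordering: G < H < K < M < P < J < N < L < R < T < S < Q.
The 4th smallest is M.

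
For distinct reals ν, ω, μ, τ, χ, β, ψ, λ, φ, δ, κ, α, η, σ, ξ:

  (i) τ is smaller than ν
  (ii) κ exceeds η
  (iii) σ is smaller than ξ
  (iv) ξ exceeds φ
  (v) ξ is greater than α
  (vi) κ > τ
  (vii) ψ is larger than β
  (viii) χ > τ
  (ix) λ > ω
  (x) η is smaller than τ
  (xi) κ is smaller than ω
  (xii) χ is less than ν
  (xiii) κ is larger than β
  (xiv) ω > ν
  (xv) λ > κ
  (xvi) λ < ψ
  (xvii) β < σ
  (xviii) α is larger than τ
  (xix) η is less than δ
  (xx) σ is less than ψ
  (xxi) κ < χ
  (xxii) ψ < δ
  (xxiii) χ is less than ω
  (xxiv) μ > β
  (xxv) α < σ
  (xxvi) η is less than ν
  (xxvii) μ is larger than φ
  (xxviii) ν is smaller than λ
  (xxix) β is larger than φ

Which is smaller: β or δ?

Chaining the given relations: β < κ < χ < ν < ω < λ < ψ < δ.
So β < δ; β is the smaller of the two.

β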